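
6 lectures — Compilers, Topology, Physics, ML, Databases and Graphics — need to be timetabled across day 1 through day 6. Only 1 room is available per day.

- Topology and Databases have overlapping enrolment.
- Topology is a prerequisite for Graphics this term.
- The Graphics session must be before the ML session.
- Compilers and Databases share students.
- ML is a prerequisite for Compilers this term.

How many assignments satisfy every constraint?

Splitting on Compilers: it can be day 4 (2), day 5 (8), day 6 (20). Listing each branch's schedules as (Topology, Physics, ML, Databases, Graphics) by day number:
Compilers=day 4: (1,5,3,6,2) (1,6,3,5,2) — 2.
Compilers=day 5: (1,2,4,6,3) (1,3,4,6,2) (1,4,3,6,2) (1,6,3,4,2) (1,6,4,2,3) (1,6,4,3,2) (2,1,4,6,3) (2,6,4,1,3) — 8.
Compilers=day 6: (1,2,4,5,3) (1,2,5,3,4) (1,2,5,4,3) (1,3,4,5,2) (1,3,5,2,4) (1,3,5,4,2) (1,4,3,5,2) (1,4,5,2,3) (1,4,5,3,2) (1,5,3,4,2) (1,5,4,2,3) (1,5,4,3,2) (2,1,4,5,3) (2,1,5,3,4) (2,1,5,4,3) (2,3,5,1,4) (2,4,5,1,3) (2,5,4,1,3) (3,1,5,2,4) (3,2,5,1,4) — 20.
Summing: 2 + 8 + 20 = 30.

30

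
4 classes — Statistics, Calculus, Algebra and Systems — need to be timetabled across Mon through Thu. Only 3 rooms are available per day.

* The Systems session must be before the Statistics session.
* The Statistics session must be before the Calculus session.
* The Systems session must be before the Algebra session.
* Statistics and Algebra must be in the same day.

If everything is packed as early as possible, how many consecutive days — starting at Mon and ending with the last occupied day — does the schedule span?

The precedence chain requires at least 3 distinct days.
With at most 3 per day and 4 classes, at least 2 days are needed.
3 works (last occupied day: Wed): for example Statistics in Tue; Calculus in Wed; Systems in Mon; Algebra in Tue.

3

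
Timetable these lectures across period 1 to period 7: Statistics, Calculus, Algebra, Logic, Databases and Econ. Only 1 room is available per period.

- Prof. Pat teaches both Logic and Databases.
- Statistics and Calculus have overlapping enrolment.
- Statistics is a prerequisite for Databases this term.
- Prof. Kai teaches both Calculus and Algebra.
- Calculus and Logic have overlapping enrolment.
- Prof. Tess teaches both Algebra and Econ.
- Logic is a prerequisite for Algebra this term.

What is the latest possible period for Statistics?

Downstream work caps Statistics at period 6.
Statistics at period 6 is achievable: Databases -> period 7, Calculus -> period 3, Logic -> period 1, Algebra -> period 2, Statistics -> period 6, Econ -> period 4.

period 6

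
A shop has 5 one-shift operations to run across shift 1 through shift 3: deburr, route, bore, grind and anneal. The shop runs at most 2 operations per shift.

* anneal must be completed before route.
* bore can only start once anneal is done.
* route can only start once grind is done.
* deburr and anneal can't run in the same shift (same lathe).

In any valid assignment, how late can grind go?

Downstream work caps grind at shift 2.
grind at shift 2 is achievable: grind=shift 2; route=shift 3; anneal=shift 1; deburr=shift 3; bore=shift 2.

shift 2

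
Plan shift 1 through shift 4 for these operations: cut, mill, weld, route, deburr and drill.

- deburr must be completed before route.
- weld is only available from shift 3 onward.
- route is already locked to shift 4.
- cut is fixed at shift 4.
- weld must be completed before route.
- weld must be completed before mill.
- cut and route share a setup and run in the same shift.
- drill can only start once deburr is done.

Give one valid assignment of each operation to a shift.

mill -> shift 4; cut -> shift 4; weld -> shift 3; deburr -> shift 1; route -> shift 4; drill -> shift 2

Checking: weld(shift 3) before route(shift 4); weld(shift 3) before mill(shift 4); deburr(shift 1) before route(shift 4); deburr(shift 1) before drill(shift 2); cut = route = shift 4; weld=shift 3 in [shift 3,shift 4]; route=shift 4 in [shift 4,shift 4]; cut=shift 4 in [shift 4,shift 4].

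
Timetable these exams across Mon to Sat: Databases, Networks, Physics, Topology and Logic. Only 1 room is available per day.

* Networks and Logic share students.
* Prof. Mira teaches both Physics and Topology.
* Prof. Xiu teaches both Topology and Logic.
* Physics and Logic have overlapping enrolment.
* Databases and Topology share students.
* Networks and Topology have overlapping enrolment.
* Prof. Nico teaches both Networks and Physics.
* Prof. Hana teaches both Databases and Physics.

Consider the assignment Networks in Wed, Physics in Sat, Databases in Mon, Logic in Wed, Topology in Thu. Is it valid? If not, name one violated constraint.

Networks and Logic share students — violated.
Prof. Xiu teaches both Topology and Logic — holds.
Prof. Hana teaches both Databases and Physics — holds.
Prof. Mira teaches both Physics and Topology — holds.
Networks and Topology have overlapping enrolment — holds.
Prof. Nico teaches both Networks and Physics — holds.
Only 1 room is available per day — violated.
Databases and Topology share students — holds.
Physics and Logic have overlapping enrolment — holds.

Invalid. Networks and Logic share students.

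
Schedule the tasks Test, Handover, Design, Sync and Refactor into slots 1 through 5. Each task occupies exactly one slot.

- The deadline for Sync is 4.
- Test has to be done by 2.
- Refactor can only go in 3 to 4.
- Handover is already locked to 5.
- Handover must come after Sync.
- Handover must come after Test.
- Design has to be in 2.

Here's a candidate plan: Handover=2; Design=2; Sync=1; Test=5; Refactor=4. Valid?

Design has to be in 2 — holds.
Handover must come after Test — violated.
Refactor can only go in 3 to 4 — holds.
Handover is already locked to 5 — violated.
Test has to be done by 2 — violated.
Handover must come after Sync — holds.
The deadline for Sync is 4 — holds.

Invalid. Handover must come after Test.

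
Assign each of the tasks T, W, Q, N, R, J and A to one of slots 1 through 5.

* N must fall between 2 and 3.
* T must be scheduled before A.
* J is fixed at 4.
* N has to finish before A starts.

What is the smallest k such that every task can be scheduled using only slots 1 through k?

The precedence chain requires at least 2 distinct slots.
J can't be placed before 4, so the schedule must run through at least slot 4.
4 works (last occupied slot: 4): for example J in 4; R in 1; T in 1; A in 3; N in 2; W in 1; Q in 1.

4 slots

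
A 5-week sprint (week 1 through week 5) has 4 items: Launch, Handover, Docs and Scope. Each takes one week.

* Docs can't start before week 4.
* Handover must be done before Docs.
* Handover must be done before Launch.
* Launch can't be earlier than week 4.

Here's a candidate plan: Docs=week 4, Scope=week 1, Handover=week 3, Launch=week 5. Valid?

Launch can't be earlier than week 4 — holds.
Docs can't start before week 4 — holds.
Handover must be done before Docs — holds.
Handover must be done before Launch — holds.

Valid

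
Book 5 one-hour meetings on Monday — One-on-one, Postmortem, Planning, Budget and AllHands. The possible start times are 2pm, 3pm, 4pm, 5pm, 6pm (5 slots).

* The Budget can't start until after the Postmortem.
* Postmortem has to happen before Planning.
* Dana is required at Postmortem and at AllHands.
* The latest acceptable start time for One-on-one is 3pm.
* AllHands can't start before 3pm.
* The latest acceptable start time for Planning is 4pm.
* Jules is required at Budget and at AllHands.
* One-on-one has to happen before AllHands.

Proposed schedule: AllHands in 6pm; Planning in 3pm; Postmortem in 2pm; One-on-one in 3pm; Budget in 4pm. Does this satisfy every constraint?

AllHands can't start before 3pm — holds.
One-on-one has to happen before AllHands — holds.
The Budget can't start until after the Postmortem — holds.
The latest acceptable start time for Planning is 4pm — holds.
The latest acceptable start time for One-on-one is 3pm — holds.
Jules is required at Budget and at AllHands — holds.
Postmortem has to happen before Planning — holds.
Dana is required at Postmortem and at AllHands — holds.

Valid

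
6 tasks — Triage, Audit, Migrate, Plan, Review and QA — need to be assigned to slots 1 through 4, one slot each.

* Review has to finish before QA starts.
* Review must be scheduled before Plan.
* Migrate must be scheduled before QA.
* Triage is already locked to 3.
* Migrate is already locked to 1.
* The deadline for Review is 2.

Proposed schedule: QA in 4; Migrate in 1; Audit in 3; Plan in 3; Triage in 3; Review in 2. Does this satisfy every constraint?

Triage is already locked to 3 — holds.
The deadline for Review is 2 — holds.
Migrate must be scheduled before QA — holds.
Review has to finish before QA starts — holds.
Migrate is already locked to 1 — holds.
Review must be scheduled before Plan — holds.

Yes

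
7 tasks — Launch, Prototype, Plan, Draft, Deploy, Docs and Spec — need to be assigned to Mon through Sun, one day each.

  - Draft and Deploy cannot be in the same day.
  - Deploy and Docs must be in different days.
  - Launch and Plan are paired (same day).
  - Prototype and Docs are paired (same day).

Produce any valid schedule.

Docs in Mon, Launch in Mon, Plan in Mon, Spec in Mon, Deploy in Tue, Prototype in Mon, Draft in Mon

Checking: Deploy(Tue) != Docs(Mon); Draft(Mon) != Deploy(Tue); Prototype = Docs = Mon; Launch = Plan = Mon.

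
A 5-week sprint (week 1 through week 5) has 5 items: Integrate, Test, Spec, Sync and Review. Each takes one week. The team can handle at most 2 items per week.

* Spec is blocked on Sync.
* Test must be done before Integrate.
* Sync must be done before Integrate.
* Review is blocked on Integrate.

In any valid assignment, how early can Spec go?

Precedence pushes Spec to at least week 2.
Spec at week 2 is achievable: Sync=week 1; Test=week 1; Spec=week 2; Review=week 3; Integrate=week 2.

week 2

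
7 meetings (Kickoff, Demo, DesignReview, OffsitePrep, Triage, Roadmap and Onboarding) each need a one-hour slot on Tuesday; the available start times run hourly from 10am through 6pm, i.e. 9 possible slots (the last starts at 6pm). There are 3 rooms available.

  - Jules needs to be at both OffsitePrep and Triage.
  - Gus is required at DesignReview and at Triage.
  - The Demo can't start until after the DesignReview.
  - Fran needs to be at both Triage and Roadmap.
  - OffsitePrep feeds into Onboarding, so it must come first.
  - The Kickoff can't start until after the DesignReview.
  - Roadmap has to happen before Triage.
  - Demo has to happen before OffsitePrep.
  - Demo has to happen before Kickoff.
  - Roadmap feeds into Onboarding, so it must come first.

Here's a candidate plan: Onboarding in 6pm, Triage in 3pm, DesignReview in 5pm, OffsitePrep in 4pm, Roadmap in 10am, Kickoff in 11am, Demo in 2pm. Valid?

Gus is required at DesignReview and at Triage — holds.
Roadmap has to happen before Triage — holds.
Roadmap feeds into Onboarding, so it must come first — holds.
Jules needs to be at both OffsitePrep and Triage — holds.
Fran needs to be at both Triage and Roadmap — holds.
There are 3 rooms available — holds.
OffsitePrep feeds into Onboarding, so it must come first — holds.
Demo has to happen before Kickoff — violated.
The Demo can't start until after the DesignReview — violated.
Demo has to happen before OffsitePrep — holds.
The Kickoff can't start until after the DesignReview — violated.

No — it violates: The Kickoff can't start until after the DesignReview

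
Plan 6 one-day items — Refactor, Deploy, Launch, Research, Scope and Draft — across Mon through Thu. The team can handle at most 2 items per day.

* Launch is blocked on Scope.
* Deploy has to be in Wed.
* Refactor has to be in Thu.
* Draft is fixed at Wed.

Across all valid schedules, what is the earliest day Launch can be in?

Precedence pushes Launch to at least Tue.
Launch at Tue is achievable: Deploy -> Wed, Scope -> Mon, Draft -> Wed, Launch -> Tue, Refactor -> Thu, Research -> Mon.

Tue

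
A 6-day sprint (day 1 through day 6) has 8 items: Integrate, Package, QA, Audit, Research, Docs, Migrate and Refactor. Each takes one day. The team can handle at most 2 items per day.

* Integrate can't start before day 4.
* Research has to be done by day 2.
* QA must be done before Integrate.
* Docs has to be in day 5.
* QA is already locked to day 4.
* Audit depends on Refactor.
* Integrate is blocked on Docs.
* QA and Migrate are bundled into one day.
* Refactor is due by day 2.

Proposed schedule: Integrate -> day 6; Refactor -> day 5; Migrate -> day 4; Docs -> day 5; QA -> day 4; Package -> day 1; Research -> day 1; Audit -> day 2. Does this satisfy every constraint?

Audit depends on Refactor — violated.
Integrate can't start before day 4 — holds.
Research has to be done by day 2 — holds.
QA and Migrate are bundled into one day — holds.
QA must be done before Integrate — holds.
Docs has to be in day 5 — holds.
QA is already locked to day 4 — holds.
The team can handle at most 2 items per day — holds.
Refactor is due by day 2 — violated.
Integrate is blocked on Docs — holds.

No. Audit depends on Refactor is not satisfied.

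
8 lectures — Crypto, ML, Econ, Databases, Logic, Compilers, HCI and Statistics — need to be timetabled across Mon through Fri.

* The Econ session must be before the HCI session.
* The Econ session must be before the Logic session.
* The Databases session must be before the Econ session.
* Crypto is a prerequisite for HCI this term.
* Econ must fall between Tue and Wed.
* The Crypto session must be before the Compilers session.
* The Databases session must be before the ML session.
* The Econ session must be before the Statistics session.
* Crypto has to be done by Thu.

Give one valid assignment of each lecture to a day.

ML in Tue, HCI in Wed, Databases in Mon, Logic in Wed, Statistics in Wed, Compilers in Tue, Econ in Tue, Crypto in Mon

Checking: Crypto(Mon) before HCI(Wed); Databases(Mon) before Econ(Tue); Databases(Mon) before ML(Tue); Econ(Tue) before Logic(Wed); Econ(Tue) before HCI(Wed); Crypto(Mon) before Compilers(Tue); Econ(Tue) before Statistics(Wed); Econ=Tue in [Tue,Wed]; Crypto=Mon in [Mon,Thu].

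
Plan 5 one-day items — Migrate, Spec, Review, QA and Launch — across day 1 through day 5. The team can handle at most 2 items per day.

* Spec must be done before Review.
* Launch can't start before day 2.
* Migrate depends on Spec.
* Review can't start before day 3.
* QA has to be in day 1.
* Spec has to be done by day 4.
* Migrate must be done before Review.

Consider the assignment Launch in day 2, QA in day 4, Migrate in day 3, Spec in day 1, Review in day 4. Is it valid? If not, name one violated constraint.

Invalid. QA has to be in day 1.

QA has to be in day 1 — violated.
The team can handle at most 2 items per day — holds.
Spec has to be done by day 4 — holds.
Migrate must be done before Review — holds.
Launch can't start before day 2 — holds.
Migrate depends on Spec — holds.
Review can't start before day 3 — holds.
Spec must be done before Review — holds.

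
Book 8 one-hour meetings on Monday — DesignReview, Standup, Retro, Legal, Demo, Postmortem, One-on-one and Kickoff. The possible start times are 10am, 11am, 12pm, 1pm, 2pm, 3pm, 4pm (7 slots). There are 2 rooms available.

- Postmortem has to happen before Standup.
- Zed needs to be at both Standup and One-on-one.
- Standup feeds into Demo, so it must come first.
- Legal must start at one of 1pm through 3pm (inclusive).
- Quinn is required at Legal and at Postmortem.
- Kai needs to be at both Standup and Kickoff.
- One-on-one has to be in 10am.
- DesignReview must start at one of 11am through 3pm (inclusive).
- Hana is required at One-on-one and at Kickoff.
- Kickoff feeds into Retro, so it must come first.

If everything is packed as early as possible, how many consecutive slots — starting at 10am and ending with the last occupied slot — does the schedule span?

4

The precedence chain requires at least 3 distinct slots.
With at most 2 per slot and 8 meetings, at least 4 slots are needed.
Legal can't be placed before 1pm — that is slot 4 counting from 10am — so the schedule must run through at least 4 slots.
4 works (last occupied slot: 1pm): for example Kickoff=12pm; Standup=11am; One-on-one=10am; DesignReview=11am; Demo=12pm; Legal=1pm; Retro=1pm; Postmortem=10am.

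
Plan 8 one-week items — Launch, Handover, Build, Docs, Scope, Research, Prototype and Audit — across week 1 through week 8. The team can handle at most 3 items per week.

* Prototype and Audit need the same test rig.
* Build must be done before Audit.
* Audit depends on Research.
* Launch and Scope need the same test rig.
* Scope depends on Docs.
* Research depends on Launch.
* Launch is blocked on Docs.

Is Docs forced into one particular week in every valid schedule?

Docs can be week 1 (e.g. Prototype in week 2; Scope in week 3; Launch in week 2; Research in week 3; Audit in week 4; Docs in week 1; Handover in week 1; Build in week 1) or week 2 (e.g. Prototype -> week 1; Handover -> week 1; Scope -> week 4; Launch -> week 3; Docs -> week 2; Audit -> week 5; Build -> week 1; Research -> week 4).

No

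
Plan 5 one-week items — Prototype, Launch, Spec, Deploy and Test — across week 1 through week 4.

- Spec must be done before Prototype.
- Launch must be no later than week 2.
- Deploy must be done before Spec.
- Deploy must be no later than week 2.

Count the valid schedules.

Splitting on Prototype: it can be week 3 (8), week 4 (24). Listing each branch's schedules as (Launch, Spec, Deploy, Test) by week number:
Prototype=week 3: (1,2,1,1) (1,2,1,2) (1,2,1,3) (1,2,1,4) (2,2,1,1) (2,2,1,2) (2,2,1,3) (2,2,1,4) — 8.
Prototype=week 4: (1,2,1,1) (1,2,1,2) (1,2,1,3) (1,2,1,4) (1,3,1,1) (1,3,1,2) (1,3,1,3) (1,3,1,4) (1,3,2,1) (1,3,2,2) (1,3,2,3) (1,3,2,4) (2,2,1,1) (2,2,1,2) (2,2,1,3) (2,2,1,4) (2,3,1,1) (2,3,1,2) (2,3,1,3) (2,3,1,4) (2,3,2,1) (2,3,2,2) (2,3,2,3) (2,3,2,4) — 24.
Summing: 8 + 24 = 32.

32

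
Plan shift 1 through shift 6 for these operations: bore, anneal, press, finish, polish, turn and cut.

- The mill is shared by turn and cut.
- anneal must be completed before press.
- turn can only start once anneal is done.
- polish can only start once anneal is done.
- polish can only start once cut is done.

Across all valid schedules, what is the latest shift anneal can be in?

shift 5

Downstream work caps anneal at shift 5.
anneal at shift 5 is achievable: turn=shift 6, anneal=shift 5, press=shift 6, polish=shift 6, bore=shift 1, cut=shift 1, finish=shift 1.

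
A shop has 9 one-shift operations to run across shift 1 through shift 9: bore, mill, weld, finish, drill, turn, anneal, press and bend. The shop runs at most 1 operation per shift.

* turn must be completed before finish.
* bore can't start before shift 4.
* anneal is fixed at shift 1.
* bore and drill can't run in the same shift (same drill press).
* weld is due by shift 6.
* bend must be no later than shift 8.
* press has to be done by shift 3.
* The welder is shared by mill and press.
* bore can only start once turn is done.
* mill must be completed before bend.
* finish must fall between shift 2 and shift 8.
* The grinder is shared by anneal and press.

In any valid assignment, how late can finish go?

Finish is available from shift 2; finish's own window allows nothing later than shift 8.
finish at shift 8 is achievable: bore in shift 4; bend in shift 7; mill in shift 6; turn in shift 3; weld in shift 5; press in shift 2; drill in shift 9; finish in shift 8; anneal in shift 1.

shift 8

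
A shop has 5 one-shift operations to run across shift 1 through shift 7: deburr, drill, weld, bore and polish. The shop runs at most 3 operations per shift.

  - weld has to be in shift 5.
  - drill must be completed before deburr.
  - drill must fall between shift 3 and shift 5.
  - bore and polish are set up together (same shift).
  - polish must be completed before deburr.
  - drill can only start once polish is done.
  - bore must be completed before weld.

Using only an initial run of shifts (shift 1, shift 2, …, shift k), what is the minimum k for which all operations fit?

5

The precedence chain requires at least 3 distinct shifts.
With at most 3 per shift and 5 operations, at least 2 shifts are needed.
weld can't be placed before shift 5, so the schedule must run through at least shift 5.
5 works (last occupied shift: shift 5): for example weld in shift 5, drill in shift 3, polish in shift 1, bore in shift 1, deburr in shift 4.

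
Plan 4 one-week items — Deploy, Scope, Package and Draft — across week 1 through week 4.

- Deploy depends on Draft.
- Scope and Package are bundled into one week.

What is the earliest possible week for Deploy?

Precedence pushes Deploy to at least week 2.
Deploy at week 2 is achievable: Scope -> week 1; Package -> week 1; Draft -> week 1; Deploy -> week 2.

week 2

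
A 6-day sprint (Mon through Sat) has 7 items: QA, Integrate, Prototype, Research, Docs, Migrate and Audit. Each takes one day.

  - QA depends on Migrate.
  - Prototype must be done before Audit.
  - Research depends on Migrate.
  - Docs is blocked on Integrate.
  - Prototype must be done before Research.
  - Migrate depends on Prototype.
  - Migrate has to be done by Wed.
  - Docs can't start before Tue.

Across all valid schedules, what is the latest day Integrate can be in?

Fri

Downstream work caps Integrate at Fri.
Integrate at Fri is achievable: Integrate -> Fri, Prototype -> Mon, Research -> Wed, Docs -> Sat, Migrate -> Tue, QA -> Wed, Audit -> Tue.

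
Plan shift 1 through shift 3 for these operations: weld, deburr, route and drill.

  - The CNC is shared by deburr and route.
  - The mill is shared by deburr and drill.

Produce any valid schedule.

route -> shift 2, weld -> shift 1, deburr -> shift 1, drill -> shift 2

Checking: deburr(shift 1) != route(shift 2); deburr(shift 1) != drill(shift 2).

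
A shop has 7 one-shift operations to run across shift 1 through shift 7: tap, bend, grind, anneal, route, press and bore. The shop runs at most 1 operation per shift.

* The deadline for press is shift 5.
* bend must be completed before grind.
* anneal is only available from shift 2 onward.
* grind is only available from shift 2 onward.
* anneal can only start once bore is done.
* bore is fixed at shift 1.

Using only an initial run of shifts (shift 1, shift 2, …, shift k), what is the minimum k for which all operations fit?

The precedence chain requires at least 2 distinct shifts.
With at most 1 per shift and 7 operations, at least 7 shifts are needed.
7 works (last occupied shift: shift 7): for example bore in shift 1, grind in shift 4, bend in shift 3, route in shift 7, press in shift 2, anneal in shift 5, tap in shift 6.

7 shifts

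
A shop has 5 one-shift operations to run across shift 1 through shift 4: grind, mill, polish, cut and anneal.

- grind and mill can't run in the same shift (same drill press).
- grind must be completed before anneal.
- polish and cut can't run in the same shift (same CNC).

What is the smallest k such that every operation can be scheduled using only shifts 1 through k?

The precedence chain requires at least 2 distinct shifts.
2 works (last occupied shift: shift 2): for example polish=shift 1, cut=shift 2, mill=shift 2, grind=shift 1, anneal=shift 2.

2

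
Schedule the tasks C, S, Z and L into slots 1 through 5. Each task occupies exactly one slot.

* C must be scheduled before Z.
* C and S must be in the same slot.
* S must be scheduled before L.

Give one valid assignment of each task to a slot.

Z=2, C=1, L=2, S=1

Checking: C(1) before Z(2); S(1) before L(2); C = S = 1.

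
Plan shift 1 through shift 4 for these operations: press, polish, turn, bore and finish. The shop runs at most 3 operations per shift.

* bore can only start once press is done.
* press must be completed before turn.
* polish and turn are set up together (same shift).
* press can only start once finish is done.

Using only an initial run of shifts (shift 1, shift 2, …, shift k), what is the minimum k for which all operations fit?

The precedence chain requires at least 3 distinct shifts.
With at most 3 per shift and 5 operations, at least 2 shifts are needed.
3 works (last occupied shift: shift 3): for example turn in shift 3; finish in shift 1; polish in shift 3; press in shift 2; bore in shift 3.

3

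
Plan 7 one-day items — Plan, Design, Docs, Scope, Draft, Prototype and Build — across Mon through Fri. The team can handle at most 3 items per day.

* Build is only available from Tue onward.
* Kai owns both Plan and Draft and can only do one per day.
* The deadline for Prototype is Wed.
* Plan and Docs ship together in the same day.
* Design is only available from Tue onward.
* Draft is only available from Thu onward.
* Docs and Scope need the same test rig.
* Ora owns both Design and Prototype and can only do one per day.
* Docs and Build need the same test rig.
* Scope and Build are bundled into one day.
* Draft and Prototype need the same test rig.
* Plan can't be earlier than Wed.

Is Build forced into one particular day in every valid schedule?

Build can be Tue (e.g. Draft=Thu, Build=Tue, Scope=Tue, Docs=Wed, Plan=Wed, Design=Tue, Prototype=Mon) or Wed (e.g. Design -> Tue, Plan -> Fri, Draft -> Thu, Prototype -> Mon, Build -> Wed, Docs -> Fri, Scope -> Wed).

No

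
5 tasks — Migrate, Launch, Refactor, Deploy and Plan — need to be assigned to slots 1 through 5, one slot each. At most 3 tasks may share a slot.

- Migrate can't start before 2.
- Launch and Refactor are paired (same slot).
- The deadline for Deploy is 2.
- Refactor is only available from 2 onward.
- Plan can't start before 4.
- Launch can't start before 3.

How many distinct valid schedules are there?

44

Splitting on Migrate: it can be 2 (12), 3 (12), 4 (10), 5 (10). Listing each branch's schedules as (Launch, Refactor, Deploy, Plan):
Migrate=2: (3,3,1,4) (3,3,1,5) (3,3,2,4) (3,3,2,5) (4,4,1,4) (4,4,1,5) (4,4,2,4) (4,4,2,5) (5,5,1,4) (5,5,1,5) (5,5,2,4) (5,5,2,5) — 12.
Migrate=3: (3,3,1,4) (3,3,1,5) (3,3,2,4) (3,3,2,5) (4,4,1,4) (4,4,1,5) (4,4,2,4) (4,4,2,5) (5,5,1,4) (5,5,1,5) (5,5,2,4) (5,5,2,5) — 12.
Migrate=4: (3,3,1,4) (3,3,1,5) (3,3,2,4) (3,3,2,5) (4,4,1,5) (4,4,2,5) (5,5,1,4) (5,5,1,5) (5,5,2,4) (5,5,2,5) — 10.
Migrate=5: (3,3,1,4) (3,3,1,5) (3,3,2,4) (3,3,2,5) (4,4,1,4) (4,4,1,5) (4,4,2,4) (4,4,2,5) (5,5,1,4) (5,5,2,4) — 10.
Summing: 12 + 12 + 10 + 10 = 44.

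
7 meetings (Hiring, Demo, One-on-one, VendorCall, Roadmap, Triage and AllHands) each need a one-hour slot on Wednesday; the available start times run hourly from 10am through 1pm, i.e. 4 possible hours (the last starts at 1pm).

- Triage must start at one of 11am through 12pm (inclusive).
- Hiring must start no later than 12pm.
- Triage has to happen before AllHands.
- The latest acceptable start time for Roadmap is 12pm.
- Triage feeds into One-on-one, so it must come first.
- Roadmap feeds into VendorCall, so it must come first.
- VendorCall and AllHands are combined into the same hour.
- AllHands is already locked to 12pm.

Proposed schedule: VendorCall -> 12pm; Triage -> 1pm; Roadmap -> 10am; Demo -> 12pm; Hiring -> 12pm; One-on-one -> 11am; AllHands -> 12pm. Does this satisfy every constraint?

No. Triage feeds into One-on-one, so it must come first is not satisfied.

Triage feeds into One-on-one, so it must come first — violated.
Triage must start at one of 11am through 12pm (inclusive) — violated.
VendorCall and AllHands are combined into the same hour — holds.
Roadmap feeds into VendorCall, so it must come first — holds.
Triage has to happen before AllHands — violated.
The latest acceptable start time for Roadmap is 12pm — holds.
AllHands is already locked to 12pm — holds.
Hiring must start no later than 12pm — holds.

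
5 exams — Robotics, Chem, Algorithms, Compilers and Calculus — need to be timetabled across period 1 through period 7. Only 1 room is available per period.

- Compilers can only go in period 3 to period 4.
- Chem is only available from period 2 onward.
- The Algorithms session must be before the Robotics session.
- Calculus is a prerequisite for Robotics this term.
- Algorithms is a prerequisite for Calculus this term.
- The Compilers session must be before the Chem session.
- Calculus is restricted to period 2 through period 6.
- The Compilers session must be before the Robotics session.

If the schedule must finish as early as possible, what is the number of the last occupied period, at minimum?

period 5

The precedence chain requires at least 3 distinct periods.
With at most 1 per period and 5 exams, at least 5 periods are needed.
Propagating the time windows through the other constraints, Robotics can't land before period 4, so the schedule must run through at least period 4.
5 works (last occupied period: period 5): for example Chem=period 4, Compilers=period 3, Algorithms=period 1, Calculus=period 2, Robotics=period 5.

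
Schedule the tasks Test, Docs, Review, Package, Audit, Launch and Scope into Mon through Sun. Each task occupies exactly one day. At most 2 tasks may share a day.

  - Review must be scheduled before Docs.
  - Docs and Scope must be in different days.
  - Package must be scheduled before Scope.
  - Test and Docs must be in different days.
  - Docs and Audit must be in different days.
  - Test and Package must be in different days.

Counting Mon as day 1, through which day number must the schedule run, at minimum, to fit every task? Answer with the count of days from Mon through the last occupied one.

The precedence chain requires at least 2 distinct days.
With at most 2 per day and 7 tasks, at least 4 days are needed.
4 works (last occupied day: Thu): for example Docs=Tue; Review=Mon; Package=Mon; Scope=Wed; Launch=Tue; Test=Wed; Audit=Thu.

4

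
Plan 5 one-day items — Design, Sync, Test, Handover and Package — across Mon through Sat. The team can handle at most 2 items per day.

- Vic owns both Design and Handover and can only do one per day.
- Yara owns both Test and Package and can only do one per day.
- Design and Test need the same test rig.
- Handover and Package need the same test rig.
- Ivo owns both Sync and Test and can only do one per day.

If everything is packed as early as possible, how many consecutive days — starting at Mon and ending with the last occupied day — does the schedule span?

With at most 2 per day and 5 work items, at least 3 days are needed.
3 works (last occupied day: Wed): for example Design -> Mon, Handover -> Tue, Test -> Tue, Sync -> Mon, Package -> Wed.

3 days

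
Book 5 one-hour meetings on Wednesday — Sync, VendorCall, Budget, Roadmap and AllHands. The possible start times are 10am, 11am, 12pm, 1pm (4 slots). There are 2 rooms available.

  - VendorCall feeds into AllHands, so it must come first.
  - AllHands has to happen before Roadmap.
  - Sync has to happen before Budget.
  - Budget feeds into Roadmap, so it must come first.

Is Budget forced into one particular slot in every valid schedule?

No

Budget can be 11am (e.g. Roadmap -> 12pm; Sync -> 10am; Budget -> 11am; AllHands -> 11am; VendorCall -> 10am) or 12pm (e.g. Sync in 10am; Roadmap in 1pm; Budget in 12pm; AllHands in 11am; VendorCall in 10am).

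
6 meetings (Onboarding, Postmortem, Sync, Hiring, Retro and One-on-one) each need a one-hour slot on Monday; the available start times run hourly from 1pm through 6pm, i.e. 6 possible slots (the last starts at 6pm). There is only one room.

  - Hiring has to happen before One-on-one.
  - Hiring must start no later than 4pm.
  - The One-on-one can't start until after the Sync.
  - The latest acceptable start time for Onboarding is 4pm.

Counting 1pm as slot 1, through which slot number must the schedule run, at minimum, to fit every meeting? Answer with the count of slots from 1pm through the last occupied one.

6 slots

The precedence chain requires at least 2 distinct slots.
With at most 1 per slot and 6 meetings, at least 6 slots are needed.
6 works (last occupied slot: 6pm): for example Onboarding -> 2pm, Hiring -> 1pm, One-on-one -> 4pm, Retro -> 6pm, Postmortem -> 5pm, Sync -> 3pm.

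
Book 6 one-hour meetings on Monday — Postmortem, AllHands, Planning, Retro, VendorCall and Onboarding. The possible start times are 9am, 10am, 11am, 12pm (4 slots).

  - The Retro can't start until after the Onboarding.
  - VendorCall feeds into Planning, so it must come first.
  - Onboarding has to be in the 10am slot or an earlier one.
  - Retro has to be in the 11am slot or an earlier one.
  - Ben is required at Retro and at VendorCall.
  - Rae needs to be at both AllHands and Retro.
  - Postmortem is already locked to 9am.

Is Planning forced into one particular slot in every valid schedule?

No

Planning can be 10am (e.g. Postmortem=9am, Planning=10am, AllHands=9am, Onboarding=9am, VendorCall=9am, Retro=10am) or 11am (e.g. VendorCall -> 9am; Postmortem -> 9am; Planning -> 11am; Retro -> 10am; Onboarding -> 9am; AllHands -> 9am).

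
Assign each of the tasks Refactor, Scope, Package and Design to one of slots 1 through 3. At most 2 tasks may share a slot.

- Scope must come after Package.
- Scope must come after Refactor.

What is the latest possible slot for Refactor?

2

Downstream work caps Refactor at 2.
Refactor at 2 is achievable: Package=1, Scope=3, Design=1, Refactor=2.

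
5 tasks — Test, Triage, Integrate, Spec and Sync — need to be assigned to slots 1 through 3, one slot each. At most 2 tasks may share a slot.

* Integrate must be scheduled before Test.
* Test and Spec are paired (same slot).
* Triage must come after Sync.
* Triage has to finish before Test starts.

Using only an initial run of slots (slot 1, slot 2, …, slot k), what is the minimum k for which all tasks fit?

The precedence chain requires at least 3 distinct slots.
With at most 2 per slot and 5 tasks, at least 3 slots are needed.
3 works (last occupied slot: 3): for example Test -> 3, Spec -> 3, Triage -> 2, Sync -> 1, Integrate -> 1.

3 slots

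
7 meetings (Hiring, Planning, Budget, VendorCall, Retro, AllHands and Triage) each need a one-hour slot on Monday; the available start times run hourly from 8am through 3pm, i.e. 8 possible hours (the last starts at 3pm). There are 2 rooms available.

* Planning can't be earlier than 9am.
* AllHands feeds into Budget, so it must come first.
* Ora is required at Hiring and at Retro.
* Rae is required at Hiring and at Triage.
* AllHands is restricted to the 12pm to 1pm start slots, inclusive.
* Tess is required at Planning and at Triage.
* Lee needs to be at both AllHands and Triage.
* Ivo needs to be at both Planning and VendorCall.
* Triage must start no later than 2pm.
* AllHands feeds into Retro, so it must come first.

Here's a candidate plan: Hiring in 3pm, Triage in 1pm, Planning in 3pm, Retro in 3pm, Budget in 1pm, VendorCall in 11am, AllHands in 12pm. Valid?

AllHands feeds into Retro, so it must come first — holds.
Rae is required at Hiring and at Triage — holds.
AllHands is restricted to the 12pm to 1pm start slots, inclusive — holds.
Lee needs to be at both AllHands and Triage — holds.
Ivo needs to be at both Planning and VendorCall — holds.
There are 2 rooms available — violated.
Ora is required at Hiring and at Retro — violated.
Planning can't be earlier than 9am — holds.
AllHands feeds into Budget, so it must come first — holds.
Tess is required at Planning and at Triage — holds.
Triage must start no later than 2pm — holds.

Invalid. Ora is required at Hiring and at Retro.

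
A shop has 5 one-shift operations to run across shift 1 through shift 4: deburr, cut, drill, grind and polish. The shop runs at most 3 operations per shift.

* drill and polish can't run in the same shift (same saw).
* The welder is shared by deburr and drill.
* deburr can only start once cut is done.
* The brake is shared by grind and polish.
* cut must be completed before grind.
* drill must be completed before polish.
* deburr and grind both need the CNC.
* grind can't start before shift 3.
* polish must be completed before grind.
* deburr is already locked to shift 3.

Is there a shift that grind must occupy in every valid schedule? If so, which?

grind's window is shift 3–shift 4.
deburr is fixed at shift 3, and grind can't share a shift with deburr.
So grind must be shift 4.

shift 4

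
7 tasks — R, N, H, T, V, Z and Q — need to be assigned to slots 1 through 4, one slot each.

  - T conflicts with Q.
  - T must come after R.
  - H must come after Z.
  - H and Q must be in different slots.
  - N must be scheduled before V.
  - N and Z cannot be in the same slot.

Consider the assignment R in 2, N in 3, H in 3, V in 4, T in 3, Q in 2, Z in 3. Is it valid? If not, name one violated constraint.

H and Q must be in different slots — holds.
T conflicts with Q — holds.
N and Z cannot be in the same slot — violated.
H must come after Z — violated.
N must be scheduled before V — holds.
T must come after R — holds.

No. N and Z cannot be in the same slot is not satisfied.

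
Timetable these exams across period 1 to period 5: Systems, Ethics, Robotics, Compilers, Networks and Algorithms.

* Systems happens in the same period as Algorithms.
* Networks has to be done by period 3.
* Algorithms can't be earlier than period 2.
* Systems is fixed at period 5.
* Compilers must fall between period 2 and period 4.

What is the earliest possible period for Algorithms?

Algorithms is available from period 2; Algorithms must be in the same period as Systems, which can't be before period 5, so Algorithms is at least period 5.
Algorithms at period 5 is achievable: Systems -> period 5, Robotics -> period 1, Compilers -> period 2, Networks -> period 1, Algorithms -> period 5, Ethics -> period 1.

period 5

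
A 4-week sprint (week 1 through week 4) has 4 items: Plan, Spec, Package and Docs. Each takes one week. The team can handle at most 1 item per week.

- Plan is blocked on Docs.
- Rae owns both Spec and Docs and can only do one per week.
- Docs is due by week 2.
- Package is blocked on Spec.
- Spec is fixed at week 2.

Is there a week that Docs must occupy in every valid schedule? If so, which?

Docs's window is week 1–week 2.
Spec is fixed at week 2, and Docs can't share a week with Spec.
So Docs must be week 1.

week 1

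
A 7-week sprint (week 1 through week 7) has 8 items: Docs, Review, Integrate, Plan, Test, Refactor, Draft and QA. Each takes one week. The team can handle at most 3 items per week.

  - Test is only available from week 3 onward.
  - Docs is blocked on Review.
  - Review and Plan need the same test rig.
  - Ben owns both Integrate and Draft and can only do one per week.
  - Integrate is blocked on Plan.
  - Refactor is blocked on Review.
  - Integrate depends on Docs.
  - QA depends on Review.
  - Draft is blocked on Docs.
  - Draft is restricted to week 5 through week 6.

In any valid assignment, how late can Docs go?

week 5

Precedence pushes Docs to at least week 2; downstream work caps Docs at week 5.
Docs at week 5 is achievable: Docs in week 5, QA in week 2, Integrate in week 7, Review in week 1, Draft in week 6, Refactor in week 2, Test in week 3, Plan in week 2.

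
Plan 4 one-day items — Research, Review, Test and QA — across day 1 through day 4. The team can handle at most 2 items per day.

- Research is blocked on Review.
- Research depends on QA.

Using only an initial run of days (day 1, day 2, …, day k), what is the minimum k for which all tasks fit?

The precedence chain requires at least 2 distinct days.
With at most 2 per day and 4 tasks, at least 2 days are needed.
2 works (last occupied day: day 2): for example Review -> day 1, Test -> day 2, Research -> day 2, QA -> day 1.

2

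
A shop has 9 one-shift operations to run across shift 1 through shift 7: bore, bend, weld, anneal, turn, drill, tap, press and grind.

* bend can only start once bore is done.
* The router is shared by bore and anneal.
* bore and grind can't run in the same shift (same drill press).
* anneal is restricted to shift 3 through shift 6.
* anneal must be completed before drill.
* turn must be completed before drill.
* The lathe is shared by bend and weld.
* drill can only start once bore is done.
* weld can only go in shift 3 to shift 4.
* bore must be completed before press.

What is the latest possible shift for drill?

Precedence pushes drill to at least shift 4.
drill at shift 7 is achievable: press in shift 2; tap in shift 1; weld in shift 3; bend in shift 2; bore in shift 1; drill in shift 7; grind in shift 2; turn in shift 1; anneal in shift 3.

shift 7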